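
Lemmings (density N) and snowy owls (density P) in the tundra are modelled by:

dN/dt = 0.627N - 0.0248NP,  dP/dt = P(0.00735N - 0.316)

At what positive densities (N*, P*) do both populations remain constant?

Set dP/dt = 0 with P > 0: 0.00735N - 0.316 = 0, so N* = 0.316/0.00735 = 43.
Set dN/dt = 0 with N > 0: 0.627 - 0.0248P = 0, so P* = 0.627/0.0248 = 25.3.

N* ≈ 43, P* ≈ 25.3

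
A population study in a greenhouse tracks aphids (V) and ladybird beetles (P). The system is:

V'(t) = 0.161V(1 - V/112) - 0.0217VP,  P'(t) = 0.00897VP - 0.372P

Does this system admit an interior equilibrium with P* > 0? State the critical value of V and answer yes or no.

Threshold V = 41.5; K > 41.5, so yes, the predator persists.

The predator equation gives dP/dt > 0 only when V > 0.372/0.00897 = 41.5.
Without the predator, V → K = 112. Since 112 > 41.5, the predator can invade and persist.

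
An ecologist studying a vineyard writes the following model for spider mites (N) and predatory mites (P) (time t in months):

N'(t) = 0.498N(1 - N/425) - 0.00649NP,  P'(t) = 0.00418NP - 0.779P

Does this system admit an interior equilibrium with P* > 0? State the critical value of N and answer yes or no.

The predator equation gives dP/dt > 0 only when N > 0.779/0.00418 = 186.
Without the predator, N → K = 425. Since 425 > 186, the predator can invade and persist.

Threshold N = 186; K > 186, so yes, the predator persists.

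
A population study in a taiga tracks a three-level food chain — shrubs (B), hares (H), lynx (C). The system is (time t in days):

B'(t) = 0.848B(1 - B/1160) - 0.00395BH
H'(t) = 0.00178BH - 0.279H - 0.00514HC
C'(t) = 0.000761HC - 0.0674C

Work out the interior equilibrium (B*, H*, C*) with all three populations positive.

B* ≈ 681, H* ≈ 88.6, C* ≈ 182

From dC/dt = 0: 0.000761H* = 0.0674, so H* = 88.6.
From dB/dt = 0: 0.848(1 - B*/1160) = 0.00395·88.6, giving B* = 1160·(1 - 0.413) = 681.
From dH/dt = 0: 0.00178·681 - 0.279 = 0.00514C*, so C* = 0.934/0.00514 = 182.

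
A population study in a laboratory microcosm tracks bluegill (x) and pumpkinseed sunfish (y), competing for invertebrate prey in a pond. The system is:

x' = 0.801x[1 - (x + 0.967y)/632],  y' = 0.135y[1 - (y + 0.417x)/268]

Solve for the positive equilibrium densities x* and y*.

x* ≈ 625, y* ≈ 7.47

Setting both brackets to zero gives the nullclines x + 0.967y = 632 and 0.417x + y = 268.
Substituting y = 268 - 0.417x into the first: x(1 - 0.967·0.417) = 632 - 0.967·268.
So x* = 373/0.597 = 625, and then y* = 268 - 0.417·625 = 7.47.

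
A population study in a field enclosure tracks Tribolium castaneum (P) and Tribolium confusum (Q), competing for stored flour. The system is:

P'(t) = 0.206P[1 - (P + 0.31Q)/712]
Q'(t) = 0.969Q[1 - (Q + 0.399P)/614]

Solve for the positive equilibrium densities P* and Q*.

Setting both brackets to zero gives the nullclines P + 0.31Q = 712 and 0.399P + Q = 614.
Substituting Q = 614 - 0.399P into the first: P(1 - 0.31·0.399) = 712 - 0.31·614.
So P* = 522/0.876 = 595, and then Q* = 614 - 0.399·595 = 376.

P* ≈ 595, Q* ≈ 376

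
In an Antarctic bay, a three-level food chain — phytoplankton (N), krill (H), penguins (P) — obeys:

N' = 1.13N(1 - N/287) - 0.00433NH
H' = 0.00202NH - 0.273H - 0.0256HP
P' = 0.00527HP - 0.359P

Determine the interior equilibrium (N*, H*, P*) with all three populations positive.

From dP/dt = 0: 0.00527H* = 0.359, so H* = 68.1.
From dN/dt = 0: 1.13(1 - N*/287) = 0.00433·68.1, giving N* = 287·(1 - 0.261) = 212.
From dH/dt = 0: 0.00202·212 - 0.273 = 0.0256P*, so P* = 0.155/0.0256 = 6.07.

N* ≈ 212, H* ≈ 68.1, P* ≈ 6.07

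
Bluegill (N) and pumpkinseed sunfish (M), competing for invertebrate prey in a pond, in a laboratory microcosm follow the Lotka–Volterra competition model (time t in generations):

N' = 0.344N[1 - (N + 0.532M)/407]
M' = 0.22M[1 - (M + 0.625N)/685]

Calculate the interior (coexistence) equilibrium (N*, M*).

Setting both brackets to zero gives the nullclines N + 0.532M = 407 and 0.625N + M = 685.
Substituting M = 685 - 0.625N into the first: N(1 - 0.532·0.625) = 407 - 0.532·685.
So N* = 42.6/0.667 = 63.8, and then M* = 685 - 0.625·63.8 = 645.

N* ≈ 63.8, M* ≈ 645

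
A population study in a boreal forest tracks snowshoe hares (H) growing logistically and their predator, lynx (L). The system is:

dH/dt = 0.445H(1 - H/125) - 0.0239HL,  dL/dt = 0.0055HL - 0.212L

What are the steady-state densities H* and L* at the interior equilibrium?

H* ≈ 38.5, L* ≈ 12.9

From dL/dt = 0 with L > 0: 0.0055H* = 0.212, so H* = 38.5.
Substitute into dH/dt = 0: 0.445(1 - 38.5/125) = 0.0239L*.
The bracket is 0.692, giving L* = 0.308/0.0239 = 12.9.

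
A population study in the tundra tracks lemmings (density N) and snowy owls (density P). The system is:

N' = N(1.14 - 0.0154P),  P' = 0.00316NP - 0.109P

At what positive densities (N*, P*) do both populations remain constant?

N* ≈ 34.5, P* ≈ 74

Set dP/dt = 0 with P > 0: 0.00316N - 0.109 = 0, so N* = 0.109/0.00316 = 34.5.
Set dN/dt = 0 with N > 0: 1.14 - 0.0154P = 0, so P* = 1.14/0.0154 = 74.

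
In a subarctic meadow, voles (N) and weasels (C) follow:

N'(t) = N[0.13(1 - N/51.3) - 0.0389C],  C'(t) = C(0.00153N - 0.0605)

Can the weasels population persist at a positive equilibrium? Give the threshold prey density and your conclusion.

Threshold N = 39.5; K > 39.5, so yes, the predator persists.

The predator equation gives dC/dt > 0 only when N > 0.0605/0.00153 = 39.5.
Without the predator, N → K = 51.3. Since 51.3 > 39.5, the predator can invade and persist.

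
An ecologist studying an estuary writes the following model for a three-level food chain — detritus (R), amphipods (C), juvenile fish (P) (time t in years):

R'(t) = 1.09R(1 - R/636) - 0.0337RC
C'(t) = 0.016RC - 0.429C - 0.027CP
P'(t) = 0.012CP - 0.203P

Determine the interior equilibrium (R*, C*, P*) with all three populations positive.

From dP/dt = 0: 0.012C* = 0.203, so C* = 16.9.
From dR/dt = 0: 1.09(1 - R*/636) = 0.0337·16.9, giving R* = 636·(1 - 0.523) = 303.
From dC/dt = 0: 0.016·303 - 0.429 = 0.027P*, so P* = 4.42/0.027 = 164.

R* ≈ 303, C* ≈ 16.9, P* ≈ 164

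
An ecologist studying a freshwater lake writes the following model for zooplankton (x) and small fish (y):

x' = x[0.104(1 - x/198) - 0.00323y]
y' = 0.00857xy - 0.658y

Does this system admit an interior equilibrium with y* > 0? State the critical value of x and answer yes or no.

Threshold x = 76.8; K > 76.8, so yes, the predator persists.

The predator equation gives dy/dt > 0 only when x > 0.658/0.00857 = 76.8.
Without the predator, x → K = 198. Since 198 > 76.8, the predator can invade and persist.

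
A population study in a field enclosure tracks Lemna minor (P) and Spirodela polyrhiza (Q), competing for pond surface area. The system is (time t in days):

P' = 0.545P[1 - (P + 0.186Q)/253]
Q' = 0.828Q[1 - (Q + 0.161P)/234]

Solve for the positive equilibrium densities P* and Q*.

Setting both brackets to zero gives the nullclines P + 0.186Q = 253 and 0.161P + Q = 234.
Substituting Q = 234 - 0.161P into the first: P(1 - 0.186·0.161) = 253 - 0.186·234.
So P* = 209/0.97 = 216, and then Q* = 234 - 0.161·216 = 199.

P* ≈ 216, Q* ≈ 199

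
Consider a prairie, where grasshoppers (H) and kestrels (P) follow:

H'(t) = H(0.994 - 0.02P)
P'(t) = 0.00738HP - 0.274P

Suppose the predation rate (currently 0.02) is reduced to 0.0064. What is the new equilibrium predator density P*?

At the interior fixed point, setting dH/dt = 0 with H > 0 fixes P* = (prey growth rate)/(HP coefficient) — independent of the other coefficients.
With the change, P* = 0.994/0.0064 = 155; it rises from 49.7.

P* ≈ 155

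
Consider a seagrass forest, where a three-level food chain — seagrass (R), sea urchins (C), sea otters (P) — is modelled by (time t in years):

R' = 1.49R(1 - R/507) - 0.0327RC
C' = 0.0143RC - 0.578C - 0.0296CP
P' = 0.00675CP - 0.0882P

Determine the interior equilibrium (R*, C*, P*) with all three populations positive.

From dP/dt = 0: 0.00675C* = 0.0882, so C* = 13.1.
From dR/dt = 0: 1.49(1 - R*/507) = 0.0327·13.1, giving R* = 507·(1 - 0.287) = 362.
From dC/dt = 0: 0.0143·362 - 0.578 = 0.0296P*, so P* = 4.59/0.0296 = 155.

R* ≈ 362, C* ≈ 13.1, P* ≈ 155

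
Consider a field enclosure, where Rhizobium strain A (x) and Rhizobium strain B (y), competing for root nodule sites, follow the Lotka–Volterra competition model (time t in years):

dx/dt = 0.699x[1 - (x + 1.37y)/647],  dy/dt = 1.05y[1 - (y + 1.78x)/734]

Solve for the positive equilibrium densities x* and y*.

x* ≈ 249, y* ≈ 290

Setting both brackets to zero gives the nullclines x + 1.37y = 647 and 1.78x + y = 734.
Substituting y = 734 - 1.78x into the first: x(1 - 1.37·1.78) = 647 - 1.37·734.
So x* = -359/-1.44 = 249, and then y* = 734 - 1.78·249 = 290.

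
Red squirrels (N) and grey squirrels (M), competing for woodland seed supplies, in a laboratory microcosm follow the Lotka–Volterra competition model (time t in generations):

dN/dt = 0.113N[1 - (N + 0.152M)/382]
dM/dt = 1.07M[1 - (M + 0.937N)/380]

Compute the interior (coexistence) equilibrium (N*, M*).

N* ≈ 378, M* ≈ 25.7

Setting both brackets to zero gives the nullclines N + 0.152M = 382 and 0.937N + M = 380.
Substituting M = 380 - 0.937N into the first: N(1 - 0.152·0.937) = 382 - 0.152·380.
So N* = 324/0.858 = 378, and then M* = 380 - 0.937·378 = 25.7.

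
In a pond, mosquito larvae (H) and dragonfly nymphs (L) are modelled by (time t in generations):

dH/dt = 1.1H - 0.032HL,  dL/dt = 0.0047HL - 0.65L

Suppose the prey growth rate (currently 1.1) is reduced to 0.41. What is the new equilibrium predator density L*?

L* ≈ 12.8

At the interior fixed point, setting dH/dt = 0 with H > 0 fixes L* = (prey growth rate)/(HL coefficient) — independent of the other coefficients.
With the change, L* = 0.41/0.032 = 12.8; it falls from 34.4.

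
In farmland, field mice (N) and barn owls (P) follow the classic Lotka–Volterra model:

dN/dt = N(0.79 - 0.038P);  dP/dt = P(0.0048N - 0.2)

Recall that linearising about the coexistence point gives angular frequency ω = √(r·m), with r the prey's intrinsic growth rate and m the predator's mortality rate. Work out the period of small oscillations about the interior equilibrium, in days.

Here r = 0.79 and m = 0.2, so r·m = 0.158.
ω = √0.158 = 0.397 per day, hence T = 2π/ω ≈ 15.8 days.

T ≈ 15.8 days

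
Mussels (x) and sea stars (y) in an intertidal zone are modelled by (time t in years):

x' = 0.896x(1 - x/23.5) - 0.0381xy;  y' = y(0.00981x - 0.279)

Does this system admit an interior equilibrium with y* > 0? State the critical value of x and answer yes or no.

The predator equation gives dy/dt > 0 only when x > 0.279/0.00981 = 28.4.
Without the predator, x → K = 23.5. Since 23.5 < 28.4, the predator cannot invade.

Threshold x = 28.4; K < 28.4, so no, the predator goes extinct.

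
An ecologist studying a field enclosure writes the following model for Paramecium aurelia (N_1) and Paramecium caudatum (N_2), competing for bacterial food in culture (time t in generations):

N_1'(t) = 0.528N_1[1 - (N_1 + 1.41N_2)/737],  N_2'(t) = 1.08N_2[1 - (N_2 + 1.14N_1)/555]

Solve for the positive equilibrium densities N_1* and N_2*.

Setting both brackets to zero gives the nullclines N_1 + 1.41N_2 = 737 and 1.14N_1 + N_2 = 555.
Substituting N_2 = 555 - 1.14N_1 into the first: N_1(1 - 1.41·1.14) = 737 - 1.41·555.
So N_1* = -45.5/-0.607 = 75, and then N_2* = 555 - 1.14·75 = 470.

N_1* ≈ 75, N_2* ≈ 470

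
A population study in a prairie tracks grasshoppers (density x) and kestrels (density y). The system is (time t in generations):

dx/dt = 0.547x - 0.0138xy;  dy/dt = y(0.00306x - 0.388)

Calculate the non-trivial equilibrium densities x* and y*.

Set dy/dt = 0 with y > 0: 0.00306x - 0.388 = 0, so x* = 0.388/0.00306 = 127.
Set dx/dt = 0 with x > 0: 0.547 - 0.0138y = 0, so y* = 0.547/0.0138 = 39.6.

x* ≈ 127, y* ≈ 39.6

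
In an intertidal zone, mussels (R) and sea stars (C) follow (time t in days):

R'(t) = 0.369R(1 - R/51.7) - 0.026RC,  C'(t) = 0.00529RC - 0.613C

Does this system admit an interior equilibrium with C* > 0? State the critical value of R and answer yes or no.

The predator equation gives dC/dt > 0 only when R > 0.613/0.00529 = 116.
Without the predator, R → K = 51.7. Since 51.7 < 116, the predator cannot invade.

Threshold R = 116; K < 116, so no, the predator goes extinct.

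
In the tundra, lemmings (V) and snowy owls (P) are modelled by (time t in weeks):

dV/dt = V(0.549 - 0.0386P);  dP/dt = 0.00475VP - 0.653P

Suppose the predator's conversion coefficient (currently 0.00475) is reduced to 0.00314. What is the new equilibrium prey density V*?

At the interior fixed point, setting dP/dt = 0 with P > 0 fixes V* = (predator death rate)/(VP coefficient) — independent of the other coefficients.
With the change, V* = 0.653/0.00314 = 208; it rises from 137.

V* ≈ 208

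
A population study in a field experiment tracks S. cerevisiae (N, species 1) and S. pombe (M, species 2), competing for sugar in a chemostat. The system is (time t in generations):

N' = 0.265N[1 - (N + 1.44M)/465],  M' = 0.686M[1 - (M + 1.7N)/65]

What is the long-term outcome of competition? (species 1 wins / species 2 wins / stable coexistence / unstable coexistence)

Compare the nullcline intercepts: K1/α12 = 465/1.44 = 323 > K2 = 65; K2/α21 = 65/1.7 = 38.2 < K1 = 465.
Since the inequalities point opposite ways, species 1 can invade but species 2 cannot.

species 1 excludes species 2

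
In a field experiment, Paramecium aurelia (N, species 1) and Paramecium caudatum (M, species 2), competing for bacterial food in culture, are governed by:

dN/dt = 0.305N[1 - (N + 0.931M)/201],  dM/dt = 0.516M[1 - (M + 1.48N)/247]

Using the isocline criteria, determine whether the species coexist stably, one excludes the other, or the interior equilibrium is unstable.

unstable coexistence (outcome depends on initial conditions)

Compare the nullcline intercepts: K1/α12 = 201/0.931 = 216 < K2 = 247; K2/α21 = 247/1.48 = 167 < K1 = 201.
Since both are reversed, neither can invade when rare; the interior point is a saddle.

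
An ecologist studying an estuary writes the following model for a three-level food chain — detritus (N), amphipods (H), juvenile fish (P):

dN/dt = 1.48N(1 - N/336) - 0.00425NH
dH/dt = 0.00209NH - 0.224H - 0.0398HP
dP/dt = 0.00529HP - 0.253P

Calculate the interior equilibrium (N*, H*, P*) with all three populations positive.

From dP/dt = 0: 0.00529H* = 0.253, so H* = 47.8.
From dN/dt = 0: 1.48(1 - N*/336) = 0.00425·47.8, giving N* = 336·(1 - 0.137) = 290.
From dH/dt = 0: 0.00209·290 - 0.224 = 0.0398P*, so P* = 0.382/0.0398 = 9.59.

N* ≈ 290, H* ≈ 47.8, P* ≈ 9.59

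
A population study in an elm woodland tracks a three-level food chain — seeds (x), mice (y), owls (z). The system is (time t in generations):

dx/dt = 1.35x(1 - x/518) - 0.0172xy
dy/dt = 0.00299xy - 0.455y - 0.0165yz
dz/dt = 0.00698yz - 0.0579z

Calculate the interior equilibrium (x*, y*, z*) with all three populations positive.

From dz/dt = 0: 0.00698y* = 0.0579, so y* = 8.3.
From dx/dt = 0: 1.35(1 - x*/518) = 0.0172·8.3, giving x* = 518·(1 - 0.106) = 463.
From dy/dt = 0: 0.00299·463 - 0.455 = 0.0165z*, so z* = 0.93/0.0165 = 56.4.

x* ≈ 463, y* ≈ 8.3, z* ≈ 56.4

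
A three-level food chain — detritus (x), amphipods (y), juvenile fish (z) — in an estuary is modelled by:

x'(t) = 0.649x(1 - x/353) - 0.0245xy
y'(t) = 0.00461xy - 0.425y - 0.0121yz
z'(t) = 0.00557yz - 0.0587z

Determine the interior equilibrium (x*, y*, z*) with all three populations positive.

From dz/dt = 0: 0.00557y* = 0.0587, so y* = 10.5.
From dx/dt = 0: 0.649(1 - x*/353) = 0.0245·10.5, giving x* = 353·(1 - 0.398) = 213.
From dy/dt = 0: 0.00461·213 - 0.425 = 0.0121z*, so z* = 0.555/0.0121 = 45.9.

x* ≈ 213, y* ≈ 10.5, z* ≈ 45.9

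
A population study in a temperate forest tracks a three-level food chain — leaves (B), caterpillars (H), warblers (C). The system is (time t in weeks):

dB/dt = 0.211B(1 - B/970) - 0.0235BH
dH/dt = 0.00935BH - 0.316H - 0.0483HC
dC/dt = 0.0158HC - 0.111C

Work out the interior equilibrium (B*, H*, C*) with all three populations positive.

B* ≈ 211, H* ≈ 7.03, C* ≈ 34.3

From dC/dt = 0: 0.0158H* = 0.111, so H* = 7.03.
From dB/dt = 0: 0.211(1 - B*/970) = 0.0235·7.03, giving B* = 970·(1 - 0.782) = 211.
From dH/dt = 0: 0.00935·211 - 0.316 = 0.0483C*, so C* = 1.66/0.0483 = 34.3.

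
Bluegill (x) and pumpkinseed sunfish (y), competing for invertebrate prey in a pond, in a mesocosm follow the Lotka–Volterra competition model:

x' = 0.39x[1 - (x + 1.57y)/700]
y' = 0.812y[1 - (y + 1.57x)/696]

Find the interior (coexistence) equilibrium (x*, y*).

x* ≈ 268, y* ≈ 275

Setting both brackets to zero gives the nullclines x + 1.57y = 700 and 1.57x + y = 696.
Substituting y = 696 - 1.57x into the first: x(1 - 1.57·1.57) = 700 - 1.57·696.
So x* = -393/-1.46 = 268, and then y* = 696 - 1.57·268 = 275.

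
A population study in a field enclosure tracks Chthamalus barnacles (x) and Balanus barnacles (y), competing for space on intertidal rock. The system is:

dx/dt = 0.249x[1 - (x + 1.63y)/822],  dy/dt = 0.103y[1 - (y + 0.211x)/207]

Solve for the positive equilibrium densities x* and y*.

x* ≈ 739, y* ≈ 51.2

Setting both brackets to zero gives the nullclines x + 1.63y = 822 and 0.211x + y = 207.
Substituting y = 207 - 0.211x into the first: x(1 - 1.63·0.211) = 822 - 1.63·207.
So x* = 485/0.656 = 739, and then y* = 207 - 0.211·739 = 51.2.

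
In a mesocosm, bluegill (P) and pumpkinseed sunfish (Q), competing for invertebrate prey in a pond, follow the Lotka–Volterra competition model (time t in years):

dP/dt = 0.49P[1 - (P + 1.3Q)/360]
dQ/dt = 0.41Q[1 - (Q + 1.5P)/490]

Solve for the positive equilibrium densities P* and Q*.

Setting both brackets to zero gives the nullclines P + 1.3Q = 360 and 1.5P + Q = 490.
Substituting Q = 490 - 1.5P into the first: P(1 - 1.3·1.5) = 360 - 1.3·490.
So P* = -277/-0.95 = 292, and then Q* = 490 - 1.5·292 = 52.6.

P* ≈ 292, Q* ≈ 52.6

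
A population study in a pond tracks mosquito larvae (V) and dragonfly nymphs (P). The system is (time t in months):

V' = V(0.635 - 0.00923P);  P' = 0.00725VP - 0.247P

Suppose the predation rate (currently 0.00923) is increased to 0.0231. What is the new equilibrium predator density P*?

P* ≈ 27.5

At the interior fixed point, setting dV/dt = 0 with V > 0 fixes P* = (prey growth rate)/(VP coefficient) — independent of the other coefficients.
With the change, P* = 0.635/0.0231 = 27.5; it falls from 68.8.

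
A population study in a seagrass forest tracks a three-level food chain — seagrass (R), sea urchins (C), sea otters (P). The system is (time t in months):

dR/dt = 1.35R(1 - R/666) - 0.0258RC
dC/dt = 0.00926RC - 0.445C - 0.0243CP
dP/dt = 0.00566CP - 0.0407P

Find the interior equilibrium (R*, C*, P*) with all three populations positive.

From dP/dt = 0: 0.00566C* = 0.0407, so C* = 7.19.
From dR/dt = 0: 1.35(1 - R*/666) = 0.0258·7.19, giving R* = 666·(1 - 0.137) = 574.
From dC/dt = 0: 0.00926·574 - 0.445 = 0.0243P*, so P* = 4.87/0.0243 = 201.

R* ≈ 574, C* ≈ 7.19, P* ≈ 201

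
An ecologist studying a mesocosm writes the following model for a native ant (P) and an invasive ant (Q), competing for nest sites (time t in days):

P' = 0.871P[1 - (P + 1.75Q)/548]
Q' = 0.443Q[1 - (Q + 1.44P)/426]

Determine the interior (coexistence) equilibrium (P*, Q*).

P* ≈ 130, Q* ≈ 239

Setting both brackets to zero gives the nullclines P + 1.75Q = 548 and 1.44P + Q = 426.
Substituting Q = 426 - 1.44P into the first: P(1 - 1.75·1.44) = 548 - 1.75·426.
So P* = -198/-1.52 = 130, and then Q* = 426 - 1.44·130 = 239.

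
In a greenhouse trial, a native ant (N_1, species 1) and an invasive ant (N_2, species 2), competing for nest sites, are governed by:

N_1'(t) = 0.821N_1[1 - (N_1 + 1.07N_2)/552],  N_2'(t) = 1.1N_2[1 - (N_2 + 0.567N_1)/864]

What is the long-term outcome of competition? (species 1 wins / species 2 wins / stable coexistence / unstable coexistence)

Compare the nullcline intercepts: K1/α12 = 552/1.07 = 516 < K2 = 864; K2/α21 = 864/0.567 = 1520 > K1 = 552.
Since the inequalities point opposite ways, species 2 can invade but species 1 cannot.

species 2 excludes species 1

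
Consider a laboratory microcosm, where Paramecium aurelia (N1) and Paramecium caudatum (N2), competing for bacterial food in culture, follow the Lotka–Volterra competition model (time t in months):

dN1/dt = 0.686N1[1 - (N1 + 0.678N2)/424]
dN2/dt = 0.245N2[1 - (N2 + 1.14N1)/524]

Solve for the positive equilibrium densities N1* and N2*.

N1* ≈ 303, N2* ≈ 179

Setting both brackets to zero gives the nullclines N1 + 0.678N2 = 424 and 1.14N1 + N2 = 524.
Substituting N2 = 524 - 1.14N1 into the first: N1(1 - 0.678·1.14) = 424 - 0.678·524.
So N1* = 68.7/0.227 = 303, and then N2* = 524 - 1.14·303 = 179.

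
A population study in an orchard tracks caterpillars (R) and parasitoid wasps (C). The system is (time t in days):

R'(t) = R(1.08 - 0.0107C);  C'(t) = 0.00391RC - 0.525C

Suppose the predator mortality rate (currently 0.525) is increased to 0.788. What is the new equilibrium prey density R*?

R* ≈ 202

At the interior fixed point, setting dC/dt = 0 with C > 0 fixes R* = (predator death rate)/(RC coefficient) — independent of the other coefficients.
With the change, R* = 0.788/0.00391 = 202; it rises from 134.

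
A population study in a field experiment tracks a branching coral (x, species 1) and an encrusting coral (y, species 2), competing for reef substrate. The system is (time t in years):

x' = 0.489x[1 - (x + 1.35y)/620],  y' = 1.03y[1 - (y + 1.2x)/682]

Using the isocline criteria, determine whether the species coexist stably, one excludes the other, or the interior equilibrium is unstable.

unstable coexistence (outcome depends on initial conditions)

Compare the nullcline intercepts: K1/α12 = 620/1.35 = 459 < K2 = 682; K2/α21 = 682/1.2 = 568 < K1 = 620.
Since both are reversed, neither can invade when rare; the interior point is a saddle.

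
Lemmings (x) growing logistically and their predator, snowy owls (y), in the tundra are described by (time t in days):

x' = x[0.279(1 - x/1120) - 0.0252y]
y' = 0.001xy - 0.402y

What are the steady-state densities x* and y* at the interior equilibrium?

x* ≈ 402, y* ≈ 7.1

From dy/dt = 0 with y > 0: 0.001x* = 0.402, so x* = 402.
Substitute into dx/dt = 0: 0.279(1 - 402/1120) = 0.0252y*.
The bracket is 0.641, giving y* = 0.179/0.0252 = 7.1.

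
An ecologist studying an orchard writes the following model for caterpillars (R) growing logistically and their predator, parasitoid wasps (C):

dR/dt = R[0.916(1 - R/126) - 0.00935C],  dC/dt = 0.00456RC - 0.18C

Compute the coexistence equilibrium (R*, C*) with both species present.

From dC/dt = 0 with C > 0: 0.00456R* = 0.18, so R* = 39.5.
Substitute into dR/dt = 0: 0.916(1 - 39.5/126) = 0.00935C*.
The bracket is 0.687, giving C* = 0.629/0.00935 = 67.3.

R* ≈ 39.5, C* ≈ 67.3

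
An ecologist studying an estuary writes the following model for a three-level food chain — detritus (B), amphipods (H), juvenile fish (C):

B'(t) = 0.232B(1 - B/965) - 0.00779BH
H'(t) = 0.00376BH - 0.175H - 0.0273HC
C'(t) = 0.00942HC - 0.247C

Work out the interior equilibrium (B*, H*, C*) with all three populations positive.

From dC/dt = 0: 0.00942H* = 0.247, so H* = 26.2.
From dB/dt = 0: 0.232(1 - B*/965) = 0.00779·26.2, giving B* = 965·(1 - 0.88) = 115.
From dH/dt = 0: 0.00376·115 - 0.175 = 0.0273C*, so C* = 0.259/0.0273 = 9.48.

B* ≈ 115, H* ≈ 26.2, C* ≈ 9.48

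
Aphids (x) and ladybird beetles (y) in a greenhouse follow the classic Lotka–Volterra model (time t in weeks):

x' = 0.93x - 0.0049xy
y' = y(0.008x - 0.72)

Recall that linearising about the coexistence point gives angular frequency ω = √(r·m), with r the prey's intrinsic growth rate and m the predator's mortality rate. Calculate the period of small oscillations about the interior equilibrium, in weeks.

Here r = 0.93 and m = 0.72, so r·m = 0.67.
ω = √0.67 = 0.818 per week, hence T = 2π/ω ≈ 7.68 weeks.

T ≈ 7.68 weeks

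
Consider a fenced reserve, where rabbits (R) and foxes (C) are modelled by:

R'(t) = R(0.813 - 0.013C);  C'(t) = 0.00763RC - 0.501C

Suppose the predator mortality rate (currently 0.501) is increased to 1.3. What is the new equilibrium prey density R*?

At the interior fixed point, setting dC/dt = 0 with C > 0 fixes R* = (predator death rate)/(RC coefficient) — independent of the other coefficients.
With the change, R* = 1.3/0.00763 = 170; it rises from 65.7.

R* ≈ 170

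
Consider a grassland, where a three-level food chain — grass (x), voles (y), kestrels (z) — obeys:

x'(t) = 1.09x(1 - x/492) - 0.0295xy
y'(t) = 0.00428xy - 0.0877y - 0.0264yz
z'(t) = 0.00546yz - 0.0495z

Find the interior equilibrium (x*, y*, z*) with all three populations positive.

x* ≈ 371, y* ≈ 9.07, z* ≈ 56.9

From dz/dt = 0: 0.00546y* = 0.0495, so y* = 9.07.
From dx/dt = 0: 1.09(1 - x*/492) = 0.0295·9.07, giving x* = 492·(1 - 0.245) = 371.
From dy/dt = 0: 0.00428·371 - 0.0877 = 0.0264z*, so z* = 1.5/0.0264 = 56.9.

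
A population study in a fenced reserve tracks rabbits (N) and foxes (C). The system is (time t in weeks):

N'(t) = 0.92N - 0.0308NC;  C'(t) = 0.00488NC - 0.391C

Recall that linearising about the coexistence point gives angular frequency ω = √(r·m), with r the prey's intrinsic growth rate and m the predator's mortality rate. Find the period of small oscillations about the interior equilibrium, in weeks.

T ≈ 10.5 weeks

Here r = 0.92 and m = 0.391, so r·m = 0.36.
ω = √0.36 = 0.6 per week, hence T = 2π/ω ≈ 10.5 weeks.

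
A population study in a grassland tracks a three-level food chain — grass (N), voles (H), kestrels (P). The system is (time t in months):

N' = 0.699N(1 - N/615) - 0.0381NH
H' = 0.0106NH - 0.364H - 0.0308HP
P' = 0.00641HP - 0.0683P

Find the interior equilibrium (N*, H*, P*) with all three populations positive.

N* ≈ 258, H* ≈ 10.7, P* ≈ 76.9

From dP/dt = 0: 0.00641H* = 0.0683, so H* = 10.7.
From dN/dt = 0: 0.699(1 - N*/615) = 0.0381·10.7, giving N* = 615·(1 - 0.581) = 258.
From dH/dt = 0: 0.0106·258 - 0.364 = 0.0308P*, so P* = 2.37/0.0308 = 76.9.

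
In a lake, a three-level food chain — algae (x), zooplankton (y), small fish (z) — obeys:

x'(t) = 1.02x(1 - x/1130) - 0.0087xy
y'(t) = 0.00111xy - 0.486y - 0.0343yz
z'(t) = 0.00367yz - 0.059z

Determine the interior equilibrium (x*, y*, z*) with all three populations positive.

From dz/dt = 0: 0.00367y* = 0.059, so y* = 16.1.
From dx/dt = 0: 1.02(1 - x*/1130) = 0.0087·16.1, giving x* = 1130·(1 - 0.137) = 975.
From dy/dt = 0: 0.00111·975 - 0.486 = 0.0343z*, so z* = 0.596/0.0343 = 17.4.

x* ≈ 975, y* ≈ 16.1, z* ≈ 17.4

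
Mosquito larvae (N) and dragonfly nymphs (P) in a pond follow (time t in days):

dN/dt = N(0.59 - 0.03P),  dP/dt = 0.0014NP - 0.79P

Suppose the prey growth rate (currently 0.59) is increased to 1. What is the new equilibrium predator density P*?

P* ≈ 33.3

At the interior fixed point, setting dN/dt = 0 with N > 0 fixes P* = (prey growth rate)/(NP coefficient) — independent of the other coefficients.
With the change, P* = 1/0.03 = 33.3; it rises from 19.7.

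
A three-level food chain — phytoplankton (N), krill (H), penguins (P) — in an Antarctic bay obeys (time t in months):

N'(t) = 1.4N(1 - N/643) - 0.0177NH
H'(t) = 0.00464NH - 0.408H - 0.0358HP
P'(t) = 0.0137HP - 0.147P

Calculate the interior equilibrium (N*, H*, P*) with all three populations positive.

From dP/dt = 0: 0.0137H* = 0.147, so H* = 10.7.
From dN/dt = 0: 1.4(1 - N*/643) = 0.0177·10.7, giving N* = 643·(1 - 0.136) = 556.
From dH/dt = 0: 0.00464·556 - 0.408 = 0.0358P*, so P* = 2.17/0.0358 = 60.6.

N* ≈ 556, H* ≈ 10.7, P* ≈ 60.6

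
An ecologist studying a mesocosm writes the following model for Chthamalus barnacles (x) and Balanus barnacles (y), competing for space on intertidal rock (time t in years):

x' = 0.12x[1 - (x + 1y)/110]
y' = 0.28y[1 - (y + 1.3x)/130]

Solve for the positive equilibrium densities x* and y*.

x* ≈ 66.7, y* ≈ 43.3

Setting both brackets to zero gives the nullclines x + 1y = 110 and 1.3x + y = 130.
Substituting y = 130 - 1.3x into the first: x(1 - 1·1.3) = 110 - 1·130.
So x* = -20/-0.3 = 66.7, and then y* = 130 - 1.3·66.7 = 43.3.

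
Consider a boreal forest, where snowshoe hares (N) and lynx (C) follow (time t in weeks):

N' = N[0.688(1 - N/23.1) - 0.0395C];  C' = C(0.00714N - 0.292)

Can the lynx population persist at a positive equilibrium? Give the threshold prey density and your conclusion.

The predator equation gives dC/dt > 0 only when N > 0.292/0.00714 = 40.9.
Without the predator, N → K = 23.1. Since 23.1 < 40.9, the predator cannot invade.

Threshold N = 40.9; K < 40.9, so no, the predator goes extinct.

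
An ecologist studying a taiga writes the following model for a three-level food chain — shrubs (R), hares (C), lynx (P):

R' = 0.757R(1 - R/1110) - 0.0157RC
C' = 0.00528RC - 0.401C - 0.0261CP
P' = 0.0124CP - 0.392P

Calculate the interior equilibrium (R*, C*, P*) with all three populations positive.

From dP/dt = 0: 0.0124C* = 0.392, so C* = 31.6.
From dR/dt = 0: 0.757(1 - R*/1110) = 0.0157·31.6, giving R* = 1110·(1 - 0.656) = 382.
From dC/dt = 0: 0.00528·382 - 0.401 = 0.0261P*, so P* = 1.62/0.0261 = 62.

R* ≈ 382, C* ≈ 31.6, P* ≈ 62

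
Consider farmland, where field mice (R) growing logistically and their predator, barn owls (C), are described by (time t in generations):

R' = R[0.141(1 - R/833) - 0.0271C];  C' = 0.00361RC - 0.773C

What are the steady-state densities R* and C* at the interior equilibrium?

From dC/dt = 0 with C > 0: 0.00361R* = 0.773, so R* = 214.
Substitute into dR/dt = 0: 0.141(1 - 214/833) = 0.0271C*.
The bracket is 0.743, giving C* = 0.105/0.0271 = 3.87.

R* ≈ 214, C* ≈ 3.87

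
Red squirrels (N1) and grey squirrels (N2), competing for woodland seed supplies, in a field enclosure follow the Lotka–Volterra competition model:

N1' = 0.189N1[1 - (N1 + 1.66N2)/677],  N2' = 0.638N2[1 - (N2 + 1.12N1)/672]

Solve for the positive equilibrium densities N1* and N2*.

Setting both brackets to zero gives the nullclines N1 + 1.66N2 = 677 and 1.12N1 + N2 = 672.
Substituting N2 = 672 - 1.12N1 into the first: N1(1 - 1.66·1.12) = 677 - 1.66·672.
So N1* = -439/-0.859 = 510, and then N2* = 672 - 1.12·510 = 100.

N1* ≈ 510, N2* ≈ 100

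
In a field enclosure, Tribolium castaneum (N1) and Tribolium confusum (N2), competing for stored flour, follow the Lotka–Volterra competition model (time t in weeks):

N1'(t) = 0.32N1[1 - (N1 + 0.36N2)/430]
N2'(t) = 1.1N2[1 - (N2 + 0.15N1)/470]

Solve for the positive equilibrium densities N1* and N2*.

Setting both brackets to zero gives the nullclines N1 + 0.36N2 = 430 and 0.15N1 + N2 = 470.
Substituting N2 = 470 - 0.15N1 into the first: N1(1 - 0.36·0.15) = 430 - 0.36·470.
So N1* = 261/0.946 = 276, and then N2* = 470 - 0.15·276 = 429.

N1* ≈ 276, N2* ≈ 429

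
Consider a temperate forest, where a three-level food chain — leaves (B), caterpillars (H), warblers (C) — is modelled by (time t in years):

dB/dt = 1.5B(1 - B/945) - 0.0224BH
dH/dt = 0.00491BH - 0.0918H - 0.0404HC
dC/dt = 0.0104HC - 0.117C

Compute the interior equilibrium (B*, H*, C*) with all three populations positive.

B* ≈ 786, H* ≈ 11.3, C* ≈ 93.3

From dC/dt = 0: 0.0104H* = 0.117, so H* = 11.3.
From dB/dt = 0: 1.5(1 - B*/945) = 0.0224·11.3, giving B* = 945·(1 - 0.168) = 786.
From dH/dt = 0: 0.00491·786 - 0.0918 = 0.0404C*, so C* = 3.77/0.0404 = 93.3.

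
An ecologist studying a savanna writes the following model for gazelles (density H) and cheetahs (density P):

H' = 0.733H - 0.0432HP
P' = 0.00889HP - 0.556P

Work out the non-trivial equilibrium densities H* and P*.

Set dP/dt = 0 with P > 0: 0.00889H - 0.556 = 0, so H* = 0.556/0.00889 = 62.5.
Set dH/dt = 0 with H > 0: 0.733 - 0.0432P = 0, so P* = 0.733/0.0432 = 17.

H* ≈ 62.5, P* ≈ 17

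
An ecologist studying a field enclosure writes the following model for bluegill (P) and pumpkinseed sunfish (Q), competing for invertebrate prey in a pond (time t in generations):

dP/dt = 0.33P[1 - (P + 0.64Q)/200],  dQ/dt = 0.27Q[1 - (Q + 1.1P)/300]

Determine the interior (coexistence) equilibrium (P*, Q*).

Setting both brackets to zero gives the nullclines P + 0.64Q = 200 and 1.1P + Q = 300.
Substituting Q = 300 - 1.1P into the first: P(1 - 0.64·1.1) = 200 - 0.64·300.
So P* = 8/0.296 = 27, and then Q* = 300 - 1.1·27 = 270.

P* ≈ 27, Q* ≈ 270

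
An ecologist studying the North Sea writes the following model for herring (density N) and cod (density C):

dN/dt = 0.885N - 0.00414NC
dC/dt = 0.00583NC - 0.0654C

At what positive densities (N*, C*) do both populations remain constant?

Set dC/dt = 0 with C > 0: 0.00583N - 0.0654 = 0, so N* = 0.0654/0.00583 = 11.2.
Set dN/dt = 0 with N > 0: 0.885 - 0.00414C = 0, so C* = 0.885/0.00414 = 214.

N* ≈ 11.2, C* ≈ 214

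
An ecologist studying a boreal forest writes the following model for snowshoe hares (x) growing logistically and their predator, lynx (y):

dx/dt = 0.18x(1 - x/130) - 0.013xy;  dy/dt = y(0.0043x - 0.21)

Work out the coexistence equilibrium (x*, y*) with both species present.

x* ≈ 48.8, y* ≈ 8.64

From dy/dt = 0 with y > 0: 0.0043x* = 0.21, so x* = 48.8.
Substitute into dx/dt = 0: 0.18(1 - 48.8/130) = 0.013y*.
The bracket is 0.624, giving y* = 0.112/0.013 = 8.64.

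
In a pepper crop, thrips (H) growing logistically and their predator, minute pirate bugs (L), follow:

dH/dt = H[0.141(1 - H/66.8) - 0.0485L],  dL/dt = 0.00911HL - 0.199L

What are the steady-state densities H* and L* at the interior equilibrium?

H* ≈ 21.8, L* ≈ 1.96

From dL/dt = 0 with L > 0: 0.00911H* = 0.199, so H* = 21.8.
Substitute into dH/dt = 0: 0.141(1 - 21.8/66.8) = 0.0485L*.
The bracket is 0.673, giving L* = 0.0949/0.0485 = 1.96.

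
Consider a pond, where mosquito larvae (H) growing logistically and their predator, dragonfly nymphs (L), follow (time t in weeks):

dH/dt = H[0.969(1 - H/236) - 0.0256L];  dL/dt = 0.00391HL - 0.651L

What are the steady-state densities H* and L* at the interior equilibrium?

From dL/dt = 0 with L > 0: 0.00391H* = 0.651, so H* = 166.
Substitute into dH/dt = 0: 0.969(1 - 166/236) = 0.0256L*.
The bracket is 0.295, giving L* = 0.285/0.0256 = 11.1.

H* ≈ 166, L* ≈ 11.1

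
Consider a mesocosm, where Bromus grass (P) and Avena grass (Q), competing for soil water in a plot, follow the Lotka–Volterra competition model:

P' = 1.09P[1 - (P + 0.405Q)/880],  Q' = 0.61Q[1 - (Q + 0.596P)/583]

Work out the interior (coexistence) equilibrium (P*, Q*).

P* ≈ 849, Q* ≈ 77.1

Setting both brackets to zero gives the nullclines P + 0.405Q = 880 and 0.596P + Q = 583.
Substituting Q = 583 - 0.596P into the first: P(1 - 0.405·0.596) = 880 - 0.405·583.
So P* = 644/0.759 = 849, and then Q* = 583 - 0.596·849 = 77.1.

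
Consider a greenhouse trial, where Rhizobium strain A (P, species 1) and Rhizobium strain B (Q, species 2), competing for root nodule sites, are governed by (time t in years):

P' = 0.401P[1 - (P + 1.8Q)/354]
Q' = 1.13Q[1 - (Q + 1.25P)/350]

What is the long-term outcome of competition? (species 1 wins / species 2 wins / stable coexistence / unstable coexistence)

Compare the nullcline intercepts: K1/α12 = 354/1.8 = 197 < K2 = 350; K2/α21 = 350/1.25 = 280 < K1 = 354.
Since both are reversed, neither can invade when rare; the interior point is a saddle.

unstable coexistence (outcome depends on initial conditions)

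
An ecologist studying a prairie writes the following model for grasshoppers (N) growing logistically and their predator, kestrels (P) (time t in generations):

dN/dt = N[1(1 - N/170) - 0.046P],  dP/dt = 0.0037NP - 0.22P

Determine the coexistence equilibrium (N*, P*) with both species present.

From dP/dt = 0 with P > 0: 0.0037N* = 0.22, so N* = 59.5.
Substitute into dN/dt = 0: 1(1 - 59.5/170) = 0.046P*.
The bracket is 0.65, giving P* = 0.65/0.046 = 14.1.

N* ≈ 59.5, P* ≈ 14.1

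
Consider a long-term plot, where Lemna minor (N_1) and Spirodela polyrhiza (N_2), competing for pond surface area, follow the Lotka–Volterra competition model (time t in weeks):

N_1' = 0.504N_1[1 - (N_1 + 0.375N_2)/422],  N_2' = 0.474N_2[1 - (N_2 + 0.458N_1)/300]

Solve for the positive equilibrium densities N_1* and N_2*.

Setting both brackets to zero gives the nullclines N_1 + 0.375N_2 = 422 and 0.458N_1 + N_2 = 300.
Substituting N_2 = 300 - 0.458N_1 into the first: N_1(1 - 0.375·0.458) = 422 - 0.375·300.
So N_1* = 310/0.828 = 374, and then N_2* = 300 - 0.458·374 = 129.

N_1* ≈ 374, N_2* ≈ 129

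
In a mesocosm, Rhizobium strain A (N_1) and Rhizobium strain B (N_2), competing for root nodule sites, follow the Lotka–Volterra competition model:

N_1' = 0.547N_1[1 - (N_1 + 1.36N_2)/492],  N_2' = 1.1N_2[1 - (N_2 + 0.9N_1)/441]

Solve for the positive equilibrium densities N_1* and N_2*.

N_1* ≈ 481, N_2* ≈ 8.04

Setting both brackets to zero gives the nullclines N_1 + 1.36N_2 = 492 and 0.9N_1 + N_2 = 441.
Substituting N_2 = 441 - 0.9N_1 into the first: N_1(1 - 1.36·0.9) = 492 - 1.36·441.
So N_1* = -108/-0.224 = 481, and then N_2* = 441 - 0.9·481 = 8.04.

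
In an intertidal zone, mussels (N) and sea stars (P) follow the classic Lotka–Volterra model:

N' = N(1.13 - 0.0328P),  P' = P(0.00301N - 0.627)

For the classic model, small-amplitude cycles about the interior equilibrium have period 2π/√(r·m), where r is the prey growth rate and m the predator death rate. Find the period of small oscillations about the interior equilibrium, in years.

T ≈ 7.46 years

Here r = 1.13 and m = 0.627, so r·m = 0.709.
ω = √0.709 = 0.842 per year, hence T = 2π/ω ≈ 7.46 years.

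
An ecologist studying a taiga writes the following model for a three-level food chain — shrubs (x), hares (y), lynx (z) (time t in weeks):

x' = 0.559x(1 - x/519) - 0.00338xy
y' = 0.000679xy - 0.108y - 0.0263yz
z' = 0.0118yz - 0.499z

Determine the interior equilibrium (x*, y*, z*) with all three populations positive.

x* ≈ 386, y* ≈ 42.3, z* ≈ 5.87

From dz/dt = 0: 0.0118y* = 0.499, so y* = 42.3.
From dx/dt = 0: 0.559(1 - x*/519) = 0.00338·42.3, giving x* = 519·(1 - 0.256) = 386.
From dy/dt = 0: 0.000679·386 - 0.108 = 0.0263z*, so z* = 0.154/0.0263 = 5.87.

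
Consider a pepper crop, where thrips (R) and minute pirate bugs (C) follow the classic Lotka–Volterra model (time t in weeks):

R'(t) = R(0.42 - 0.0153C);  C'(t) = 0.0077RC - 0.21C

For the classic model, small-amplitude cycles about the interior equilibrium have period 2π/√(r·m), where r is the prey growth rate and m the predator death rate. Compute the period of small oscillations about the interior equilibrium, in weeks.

T ≈ 21.2 weeks

Here r = 0.42 and m = 0.21, so r·m = 0.0882.
ω = √0.0882 = 0.297 per week, hence T = 2π/ω ≈ 21.2 weeks.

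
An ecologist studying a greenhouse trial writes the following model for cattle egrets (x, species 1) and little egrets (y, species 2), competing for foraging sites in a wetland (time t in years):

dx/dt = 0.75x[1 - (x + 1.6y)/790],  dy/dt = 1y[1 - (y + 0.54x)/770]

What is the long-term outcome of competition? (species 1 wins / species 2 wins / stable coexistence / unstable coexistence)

Compare the nullcline intercepts: K1/α12 = 790/1.6 = 494 < K2 = 770; K2/α21 = 770/0.54 = 1430 > K1 = 790.
Since the inequalities point opposite ways, species 2 can invade but species 1 cannot.

species 2 excludes species 1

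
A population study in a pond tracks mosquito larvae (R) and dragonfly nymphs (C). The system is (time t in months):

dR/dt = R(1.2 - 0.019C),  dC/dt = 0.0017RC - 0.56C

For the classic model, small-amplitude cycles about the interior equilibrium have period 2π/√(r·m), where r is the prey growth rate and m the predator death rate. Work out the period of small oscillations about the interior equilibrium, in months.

T ≈ 7.66 months

Here r = 1.2 and m = 0.56, so r·m = 0.672.
ω = √0.672 = 0.82 per month, hence T = 2π/ω ≈ 7.66 months.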